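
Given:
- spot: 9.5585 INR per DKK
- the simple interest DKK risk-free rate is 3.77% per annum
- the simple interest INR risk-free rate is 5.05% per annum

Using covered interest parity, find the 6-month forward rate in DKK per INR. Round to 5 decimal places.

0.10397

T = 6/12 years.
INR growth factor: 1 + 0.0505×6/12 = 1.025250.
DKK growth factor: 1 + 0.0377×6/12 = 1.018850.
So F = 9.5585 × 1.025250 / 1.018850 = 9.618543 (INR/DKK).
Quoted the other way: 1/9.618543 = 0.10397 DKK per INR.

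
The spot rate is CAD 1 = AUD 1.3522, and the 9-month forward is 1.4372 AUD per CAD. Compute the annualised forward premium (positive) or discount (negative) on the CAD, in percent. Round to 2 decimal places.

+8.38%

T = 9/12 years.
(F − S)/S = (1.4372 − 1.3522)/1.3522 = 0.0628605.
Annualise by dividing by T: 0.0628605 / (9/12) = 0.083814 → 8.38%.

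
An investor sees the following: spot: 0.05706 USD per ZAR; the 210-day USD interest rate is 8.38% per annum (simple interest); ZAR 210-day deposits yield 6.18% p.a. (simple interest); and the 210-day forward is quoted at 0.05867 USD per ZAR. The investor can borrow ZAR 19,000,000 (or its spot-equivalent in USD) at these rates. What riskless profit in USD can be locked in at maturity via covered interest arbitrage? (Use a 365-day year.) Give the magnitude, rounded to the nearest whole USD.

USD 17,955

T = 210/365 years.
Route A — deposit ZAR, sell forward: 19,000,000 × 1.035556164 × 0.05867 = USD 1,154,365.52.
Route B — convert at spot, deposit USD: 19,000,000 × 0.05706 × 1.048213699 = USD 1,136,410.40.
The quoted forward overvalues ZAR, so borrow USD, buy ZAR at spot, deposit the ZAR at 6.18%, and sell the proceeds forward at 0.05867.
Arbitrage profit = |1,154,365.52 − 1,136,410.40| = USD 17,955.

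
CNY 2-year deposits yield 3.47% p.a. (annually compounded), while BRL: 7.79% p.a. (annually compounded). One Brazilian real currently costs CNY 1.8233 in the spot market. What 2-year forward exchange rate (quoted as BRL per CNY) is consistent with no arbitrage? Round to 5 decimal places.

0.59521

T = 2 years.
CNY growth factor: (1 + 0.0347)^2 = 1.0706041.
BRL accumulates by (1 + 0.0779)^2 = 1.1618684.
CIP: F = S · (grow CNY)/(grow BRL) = 1.8233 × 1.0706041/1.1618684 = 1.680081 CNY per BRL.
Quoted the other way: 1/1.680081 = 0.59521 BRL per CNY.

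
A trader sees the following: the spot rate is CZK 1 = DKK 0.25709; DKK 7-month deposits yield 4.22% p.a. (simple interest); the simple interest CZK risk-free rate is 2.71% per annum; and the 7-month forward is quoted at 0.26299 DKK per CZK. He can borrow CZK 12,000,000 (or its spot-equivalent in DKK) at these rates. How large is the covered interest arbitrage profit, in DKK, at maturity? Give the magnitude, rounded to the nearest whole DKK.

DKK 44,745

T = 7/12 years.
Keep in CZK, deliver into the forward: 12,000,000·1.015808333·0.26299 = DKK 3,205,769.20.
Swap to DKK now, deposit: 12,000,000·0.25709·1.024616667 = DKK 3,161,024.39.
The quoted forward overvalues CZK, so borrow DKK, buy CZK at spot, deposit the CZK at 2.71%, and sell the proceeds forward at 0.26299.
The gap between the two covered legs is DKK 44,745.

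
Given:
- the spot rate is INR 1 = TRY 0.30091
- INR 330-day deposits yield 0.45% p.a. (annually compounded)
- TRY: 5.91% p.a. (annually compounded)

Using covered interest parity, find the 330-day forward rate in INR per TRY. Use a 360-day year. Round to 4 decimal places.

T = 330/360 years.
TRY growth factor: (1 + 0.0591)^(330/360) = 1.0540444.
Growth of 1 INR over T: (1 + 0.0045)^(330/360) = 1.0041242.
Forward (TRY per INR) = 0.30091 × 1.0540444 / 1.0041242 = 0.3158698.
Quoted the other way: 1/0.3158698 = 3.1659 INR per TRY.

3.1659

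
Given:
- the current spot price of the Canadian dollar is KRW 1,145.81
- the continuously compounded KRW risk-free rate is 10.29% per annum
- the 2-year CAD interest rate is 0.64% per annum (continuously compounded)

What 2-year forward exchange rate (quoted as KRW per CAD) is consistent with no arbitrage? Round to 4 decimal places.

T = 2 years.
KRW accumulates by e^(0.1029×2) = 1.2285074779.
Growth of 1 CAD over T: e^(0.0064×2) = 1.0128822706.
Forward (KRW per CAD) = 1145.81 × 1.2285074779 / 1.0128822706 = 1389.733234.

1389.7332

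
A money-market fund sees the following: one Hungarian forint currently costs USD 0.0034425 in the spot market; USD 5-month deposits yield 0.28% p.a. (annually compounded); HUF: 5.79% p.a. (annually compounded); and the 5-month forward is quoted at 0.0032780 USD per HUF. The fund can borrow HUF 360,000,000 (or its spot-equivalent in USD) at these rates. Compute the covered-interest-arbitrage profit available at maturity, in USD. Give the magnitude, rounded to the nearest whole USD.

USD 32,662

T = 5/12 years.
Invest the HUF and cover forward: 360,000,000 × 1.023729592 × 0.0032780 = USD 1,208,082.82.
Convert at spot and invest in USD: 360,000,000 × 0.0034425 × 1.001165715 = USD 1,240,744.67.
The quoted forward undervalues HUF, so borrow HUF, convert to USD at spot, deposit the USD at 0.28%, and buy HUF forward at 0.0032780 to cover the loan.
Arbitrage profit = |1,208,082.82 − 1,240,744.67| = USD 32,662.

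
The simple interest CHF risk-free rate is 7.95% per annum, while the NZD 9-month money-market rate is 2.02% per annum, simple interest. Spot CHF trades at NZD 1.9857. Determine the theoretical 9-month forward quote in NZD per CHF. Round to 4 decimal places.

T = 9/12 years.
Growth of 1 NZD over T: 1 + 0.0202×9/12 = 1.015150.
CHF accumulates by 1 + 0.0795×9/12 = 1.059625.
So F = 1.9857 × 1.015150 / 1.059625 = 1.902355 (NZD/CHF).

1.9024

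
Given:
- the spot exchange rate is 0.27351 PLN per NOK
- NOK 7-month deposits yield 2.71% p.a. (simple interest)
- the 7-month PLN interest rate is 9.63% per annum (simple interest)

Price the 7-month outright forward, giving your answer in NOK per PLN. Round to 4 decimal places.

3.5164

T = 7/12 years.
PLN accumulates by 1 + 0.0963×7/12 = 1.056175.
Growth of 1 NOK over T: 1 + 0.0271×7/12 = 1.0158083.
So F = 0.27351 × 1.056175 / 1.0158083 = 0.2843789 (PLN/NOK).
Invert for NOK per PLN: 1 / 0.2843789 = 3.5164.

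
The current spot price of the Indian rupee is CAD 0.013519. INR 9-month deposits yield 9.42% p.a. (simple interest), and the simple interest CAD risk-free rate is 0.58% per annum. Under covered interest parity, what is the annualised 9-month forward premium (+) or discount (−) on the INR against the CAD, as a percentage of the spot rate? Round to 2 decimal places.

T = 9/12 years.
CIP forward (CAD per INR) = 0.013519 × 1.004350/1.070650 = 0.012681836.
(F − S)/S ÷ T = (0.012681836 − 0.013519)/0.013519/(9/12) = -0.082567 → -8.26%.

-8.26%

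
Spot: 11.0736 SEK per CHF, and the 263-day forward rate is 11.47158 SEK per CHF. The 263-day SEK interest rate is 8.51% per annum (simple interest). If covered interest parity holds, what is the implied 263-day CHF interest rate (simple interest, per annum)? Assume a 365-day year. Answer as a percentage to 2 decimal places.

3.40%

T = 263/365 years.
By CIP, F/S equals the SEK-to-CHF growth ratio: 11.47158/11.0736 = 1.0359395.
The SEK side grows by 1 + 0.0851×263/365 = 1.0613186.
That pins the CHF growth at 1.0244986.
(1.0244986 − 1)/T = 0.034000, i.e. 3.40%.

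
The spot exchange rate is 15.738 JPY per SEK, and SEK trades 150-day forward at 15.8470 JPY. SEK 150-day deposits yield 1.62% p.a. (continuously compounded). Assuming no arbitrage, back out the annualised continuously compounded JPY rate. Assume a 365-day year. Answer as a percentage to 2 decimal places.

3.30%

T = 150/365 years.
By CIP, F/S equals the JPY-to-SEK growth ratio: 15.847/15.738 = 1.0069259.
The SEK side grows by e^(0.0162×150/365) = 1.0066797.
Hence g_JPY = 1.0136519.
Take logs: ln 1.0136519 / (150/365) = 0.032995, so 3.30%.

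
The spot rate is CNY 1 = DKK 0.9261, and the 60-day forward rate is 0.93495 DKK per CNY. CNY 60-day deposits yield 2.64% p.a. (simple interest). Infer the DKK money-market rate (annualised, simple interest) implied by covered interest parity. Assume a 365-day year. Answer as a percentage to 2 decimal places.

T = 60/365 years.
By CIP, F/S equals the DKK-to-CNY growth ratio: 0.93495/0.9261 = 1.0095562.
The CNY side grows by 1 + 0.0264×60/365 = 1.0043397.
That pins the DKK growth at 1.0139374.
r = (1.0139374 − 1)/(60/365) = 0.084786 → 8.48%.

8.48%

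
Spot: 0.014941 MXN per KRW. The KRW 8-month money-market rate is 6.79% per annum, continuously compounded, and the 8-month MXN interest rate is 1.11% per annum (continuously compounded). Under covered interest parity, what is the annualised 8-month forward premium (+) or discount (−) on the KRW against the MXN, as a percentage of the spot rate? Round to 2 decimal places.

-5.57%

T = 8/12 years.
F = S · g_MXN/g_KRW = 0.014941 × 1.0074274/1.0463068 = 0.014385812.
Annualised premium = (F − S)/S × (1/T) = (0.014385812 − 0.014941)/0.014941 ÷ (8/12) = -5.57%.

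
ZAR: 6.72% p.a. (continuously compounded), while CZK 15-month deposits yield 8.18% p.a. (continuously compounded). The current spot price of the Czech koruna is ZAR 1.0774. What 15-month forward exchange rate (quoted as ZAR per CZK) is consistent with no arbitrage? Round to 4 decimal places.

1.0579

T = 15/12 years.
ZAR growth factor: e^(0.0672×15/12) = 1.0876289.
CZK accumulates by e^(0.0818×15/12) = 1.1076604.
CIP: F = S · (grow ZAR)/(grow CZK) = 1.0774 × 1.0876289/1.1076604 = 1.057916 ZAR per CZK.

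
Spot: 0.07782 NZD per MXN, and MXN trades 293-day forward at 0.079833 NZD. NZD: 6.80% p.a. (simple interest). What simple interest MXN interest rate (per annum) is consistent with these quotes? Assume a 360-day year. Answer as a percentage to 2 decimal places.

T = 293/360 years.
F/S = 0.079833/0.07782 = 1.0258674 = (growth of NZD) / (growth of MXN).
The NZD side grows by 1 + 0.0680×293/360 = 1.0553444.
Hence g_MXN = 1.0287337.
(1.0287337 − 1)/T = 0.035304, i.e. 3.53%.

3.53%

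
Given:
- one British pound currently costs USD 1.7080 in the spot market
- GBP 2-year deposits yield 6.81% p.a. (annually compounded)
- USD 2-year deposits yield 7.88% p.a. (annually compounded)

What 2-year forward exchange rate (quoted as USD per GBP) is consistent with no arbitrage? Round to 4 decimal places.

T = 2 years.
USD accumulates by (1 + 0.0788)^2 = 1.1638094.
GBP growth factor: (1 + 0.0681)^2 = 1.1408376.
CIP: F = S · (grow USD)/(grow GBP) = 1.708 × 1.1638094/1.1408376 = 1.742392 USD per GBP.

1.7424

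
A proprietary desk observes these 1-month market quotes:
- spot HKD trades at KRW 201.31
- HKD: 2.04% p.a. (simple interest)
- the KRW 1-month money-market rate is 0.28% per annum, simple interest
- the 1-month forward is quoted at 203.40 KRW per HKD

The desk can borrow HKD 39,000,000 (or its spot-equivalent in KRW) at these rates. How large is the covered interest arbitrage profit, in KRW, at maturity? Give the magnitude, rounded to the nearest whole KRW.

T = 1/12 years.
Keep in HKD, deliver into the forward: 39,000,000·1.001700·203.40 = KRW 7,946,085,420.00.
Swap to KRW now, deposit: 39,000,000·201.31·1.000233333333 = KRW 7,852,921,921.00.
The quoted forward overvalues HKD, so borrow KRW, buy HKD at spot, deposit the HKD at 2.04%, and sell the proceeds forward at 203.40.
Arbitrage profit = |7,946,085,420.00 − 7,852,921,921.00| = KRW 93,163,499.

KRW 93,163,499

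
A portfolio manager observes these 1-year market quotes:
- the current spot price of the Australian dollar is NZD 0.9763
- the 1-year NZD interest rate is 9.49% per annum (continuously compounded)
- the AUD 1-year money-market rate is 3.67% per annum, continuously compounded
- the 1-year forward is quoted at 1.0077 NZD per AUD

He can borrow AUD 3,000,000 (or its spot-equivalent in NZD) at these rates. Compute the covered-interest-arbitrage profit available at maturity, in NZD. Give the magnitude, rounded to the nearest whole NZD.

T = 1 year.
Keep in AUD, deliver into the forward: 3,000,000·1.03738176·1.0077 = NZD 3,136,108.80.
Swap to NZD now, deposit: 3,000,000·0.9763·1.099548895 = NZD 3,220,468.76.
The quoted forward undervalues AUD, so borrow AUD, convert to NZD at spot, deposit the NZD at 9.49%, and buy AUD forward at 1.0077 to cover the loan.
Profit = 3,220,468.76 − 3,136,108.80 = NZD 84,360.

NZD 84,360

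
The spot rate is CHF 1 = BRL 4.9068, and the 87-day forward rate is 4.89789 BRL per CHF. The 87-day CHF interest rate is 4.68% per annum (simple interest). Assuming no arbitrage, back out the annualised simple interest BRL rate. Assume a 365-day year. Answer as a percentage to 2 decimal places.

T = 87/365 years.
By CIP, F/S equals the BRL-to-CHF growth ratio: 4.89789/4.9068 = 0.9981842.
The CHF side grows by 1 + 0.0468×87/365 = 1.0111551.
Hence g_BRL = 1.009319.
(1.009319 − 1)/T = 0.039097, i.e. 3.91%.

3.91%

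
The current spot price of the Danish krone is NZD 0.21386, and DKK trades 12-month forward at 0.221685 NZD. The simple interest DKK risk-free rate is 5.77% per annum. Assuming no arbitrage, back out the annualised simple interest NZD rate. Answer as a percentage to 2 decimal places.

T = 1 year.
CIP gives F = S · g_NZD/g_DKK, so g_NZD/g_DKK = 0.221685/0.21386 = 1.0365894.
DKK growth factor: 1 + 0.0577×1 = 1.057700.
Hence g_NZD = 1.0964006.
(1.0964006 − 1)/T = 0.096401, i.e. 9.64%.

9.64%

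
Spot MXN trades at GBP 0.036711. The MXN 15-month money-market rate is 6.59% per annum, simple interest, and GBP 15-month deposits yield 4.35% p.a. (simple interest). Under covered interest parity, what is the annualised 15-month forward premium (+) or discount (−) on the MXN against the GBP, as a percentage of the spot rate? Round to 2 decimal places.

-2.07%

T = 15/12 years.
F = S · g_GBP/g_MXN = 0.036711 × 1.054375/1.082375 = 0.035761322.
Annualised premium = (F − S)/S × (1/T) = (0.035761322 − 0.036711)/0.036711 ÷ (15/12) = -2.07%.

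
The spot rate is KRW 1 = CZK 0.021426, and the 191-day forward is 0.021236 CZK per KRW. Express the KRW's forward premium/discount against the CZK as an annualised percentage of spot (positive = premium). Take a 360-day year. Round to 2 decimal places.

T = 191/360 years.
(F − S)/S = (0.021236 − 0.021426)/0.021426 = -0.0088677.
Annualise by dividing by T: -0.0088677 / (191/360) = -0.016714 → -1.67%.

-1.67%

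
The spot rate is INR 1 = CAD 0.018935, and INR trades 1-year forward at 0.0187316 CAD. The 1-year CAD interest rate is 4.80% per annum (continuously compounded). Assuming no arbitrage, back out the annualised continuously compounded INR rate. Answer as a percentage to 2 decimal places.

T = 1 year.
F/S = 0.0187316/0.018935 = 0.9892580 = (growth of CAD) / (growth of INR).
The CAD side grows by e^(0.0480×1) = 1.0491707.
Hence g_INR = 1.0605633.
r = ln(1.0605633)/1 = 0.058800 → 5.88%.

5.88%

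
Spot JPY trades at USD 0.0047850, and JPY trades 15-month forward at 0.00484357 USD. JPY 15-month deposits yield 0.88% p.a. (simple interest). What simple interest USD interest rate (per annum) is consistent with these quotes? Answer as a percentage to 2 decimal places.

T = 15/12 years.
CIP gives F = S · g_USD/g_JPY, so g_USD/g_JPY = 0.00484357/0.004785 = 1.0122403.
JPY growth factor: 1 + 0.0088×15/12 = 1.011000.
Hence g_USD = 1.0233749.
r = (1.0233749 − 1)/(15/12) = 0.018700 → 1.87%.

1.87%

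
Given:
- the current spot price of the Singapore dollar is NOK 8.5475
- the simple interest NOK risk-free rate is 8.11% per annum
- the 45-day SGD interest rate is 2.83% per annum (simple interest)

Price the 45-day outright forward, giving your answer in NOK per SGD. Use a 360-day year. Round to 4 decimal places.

8.6037

T = 45/360 years.
NOK accumulates by 1 + 0.0811×45/360 = 1.0101375.
Growth of 1 SGD over T: 1 + 0.0283×45/360 = 1.0035375.
Forward (NOK per SGD) = 8.5475 × 1.0101375 / 1.0035375 = 8.603715.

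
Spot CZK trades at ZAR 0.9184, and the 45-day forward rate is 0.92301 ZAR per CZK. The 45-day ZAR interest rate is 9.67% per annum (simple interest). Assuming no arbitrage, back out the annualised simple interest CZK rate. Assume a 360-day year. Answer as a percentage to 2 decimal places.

T = 45/360 years.
F/S = 0.92301/0.9184 = 1.0050196 = (growth of ZAR) / (growth of CZK).
The ZAR side grows by 1 + 0.0967×45/360 = 1.0120875.
Hence g_CZK = 1.0070326.
(1.0070326 − 1)/T = 0.056261, i.e. 5.63%.

5.63%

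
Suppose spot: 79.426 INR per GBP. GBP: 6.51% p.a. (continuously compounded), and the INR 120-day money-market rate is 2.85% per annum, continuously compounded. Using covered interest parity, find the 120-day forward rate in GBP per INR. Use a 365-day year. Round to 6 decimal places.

0.012743

T = 120/365 years.
INR accumulates by e^(0.0285×120/365) = 1.0094139.
Growth of 1 GBP over T: e^(0.0651×120/365) = 1.0216334.
Forward (INR per GBP) = 79.426 × 1.0094139 / 1.0216334 = 78.47601.
Invert for GBP per INR: 1 / 78.47601 = 0.012743.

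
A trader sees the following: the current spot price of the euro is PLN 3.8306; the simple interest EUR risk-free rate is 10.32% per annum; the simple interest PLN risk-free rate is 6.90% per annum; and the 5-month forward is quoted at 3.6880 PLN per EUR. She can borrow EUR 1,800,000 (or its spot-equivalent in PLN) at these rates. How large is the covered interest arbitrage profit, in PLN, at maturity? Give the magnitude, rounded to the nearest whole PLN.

PLN 169,462

T = 5/12 years.
Invest the EUR and cover forward: 1,800,000 × 1.043000 × 3.6880 = PLN 6,923,851.20.
Convert at spot and invest in PLN: 1,800,000 × 3.8306 × 1.028750 = PLN 7,093,313.55.
The quoted forward undervalues EUR, so borrow EUR, convert to PLN at spot, deposit the PLN at 6.90%, and buy EUR forward at 3.6880 to cover the loan.
The gap between the two covered legs is PLN 169,462.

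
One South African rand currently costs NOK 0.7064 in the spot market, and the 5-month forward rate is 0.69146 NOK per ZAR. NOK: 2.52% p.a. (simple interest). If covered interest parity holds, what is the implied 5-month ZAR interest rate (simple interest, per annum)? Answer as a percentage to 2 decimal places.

7.76%

T = 5/12 years.
F/S = 0.69146/0.7064 = 0.9788505 = (growth of NOK) / (growth of ZAR).
The NOK side grows by 1 + 0.0252×5/12 = 1.010500.
That pins the ZAR growth at 1.0323333.
r = (1.0323333 − 1)/(5/12) = 0.077600 → 7.76%.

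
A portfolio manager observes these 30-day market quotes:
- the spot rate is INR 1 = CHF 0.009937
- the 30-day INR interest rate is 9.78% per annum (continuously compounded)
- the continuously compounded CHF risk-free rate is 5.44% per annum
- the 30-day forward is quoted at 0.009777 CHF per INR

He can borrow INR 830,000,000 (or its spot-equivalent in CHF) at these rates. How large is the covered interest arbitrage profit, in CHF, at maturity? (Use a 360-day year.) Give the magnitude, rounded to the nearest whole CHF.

CHF 103,868

T = 30/360 years.
Keep in INR, deliver into the forward: 830,000,000·1.008183302·0.009777 = CHF 8,181,316.76.
Swap to CHF now, deposit: 830,000,000·0.009937·1.004543624 = CHF 8,285,184.49.
The quoted forward undervalues INR, so borrow INR, convert to CHF at spot, deposit the CHF at 5.44%, and buy INR forward at 0.009777 to cover the loan.
The gap between the two covered legs is CHF 103,868.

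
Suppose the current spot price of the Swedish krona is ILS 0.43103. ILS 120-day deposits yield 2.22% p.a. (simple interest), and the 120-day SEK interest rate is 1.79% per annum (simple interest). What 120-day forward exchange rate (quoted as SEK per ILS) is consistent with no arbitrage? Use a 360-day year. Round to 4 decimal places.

T = 120/360 years.
ILS accumulates by 1 + 0.0222×120/360 = 1.007400.
SEK growth factor: 1 + 0.0179×120/360 = 1.0059667.
CIP: F = S · (grow ILS)/(grow SEK) = 0.43103 × 1.007400/1.0059667 = 0.4316441 ILS per SEK.
Quoted the other way: 1/0.4316441 = 2.3167 SEK per ILS.

2.3167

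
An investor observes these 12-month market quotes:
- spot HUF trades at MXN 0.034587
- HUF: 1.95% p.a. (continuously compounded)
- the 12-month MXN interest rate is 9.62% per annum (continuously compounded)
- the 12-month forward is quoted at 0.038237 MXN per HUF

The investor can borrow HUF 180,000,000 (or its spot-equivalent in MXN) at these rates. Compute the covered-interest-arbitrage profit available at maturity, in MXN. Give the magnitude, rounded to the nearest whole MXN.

T = 1 year.
Route A — deposit HUF, sell forward: 180,000,000 × 1.019691367 × 0.038237 = MXN 7,018,188.98.
Route B — convert at spot, deposit MXN: 180,000,000 × 0.034587 × 1.100979238 = MXN 6,854,322.40.
The quoted forward overvalues HUF, so borrow MXN, buy HUF at spot, deposit the HUF at 1.95%, and sell the proceeds forward at 0.038237.
Arbitrage profit = |7,018,188.98 − 6,854,322.40| = MXN 163,867.

MXN 163,867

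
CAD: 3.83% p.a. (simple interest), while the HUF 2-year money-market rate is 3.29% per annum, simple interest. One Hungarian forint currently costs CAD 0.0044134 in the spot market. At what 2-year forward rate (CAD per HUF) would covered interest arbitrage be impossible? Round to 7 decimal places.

0.0044581

T = 2 years.
CAD accumulates by 1 + 0.0383×2 = 1.076600.
HUF accumulates by 1 + 0.0329×2 = 1.065800.
Forward (CAD per HUF) = 0.0044134 × 1.076600 / 1.065800 = 0.004458122.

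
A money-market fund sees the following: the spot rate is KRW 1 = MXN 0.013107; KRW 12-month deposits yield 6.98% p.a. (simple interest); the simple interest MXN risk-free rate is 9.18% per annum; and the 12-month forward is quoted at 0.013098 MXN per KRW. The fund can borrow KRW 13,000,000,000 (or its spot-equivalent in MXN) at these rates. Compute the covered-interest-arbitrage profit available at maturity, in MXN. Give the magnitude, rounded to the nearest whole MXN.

T = 1 year.
Keep in KRW, deliver into the forward: 13,000,000,000·1.069800·0.013098 = MXN 182,159,125.20.
Swap to MXN now, deposit: 13,000,000,000·0.013107·1.091800 = MXN 186,032,893.80.
The quoted forward undervalues KRW, so borrow KRW, convert to MXN at spot, deposit the MXN at 9.18%, and buy KRW forward at 0.013098 to cover the loan.
Arbitrage profit = |182,159,125.20 − 186,032,893.80| = MXN 3,873,769.

MXN 3,873,769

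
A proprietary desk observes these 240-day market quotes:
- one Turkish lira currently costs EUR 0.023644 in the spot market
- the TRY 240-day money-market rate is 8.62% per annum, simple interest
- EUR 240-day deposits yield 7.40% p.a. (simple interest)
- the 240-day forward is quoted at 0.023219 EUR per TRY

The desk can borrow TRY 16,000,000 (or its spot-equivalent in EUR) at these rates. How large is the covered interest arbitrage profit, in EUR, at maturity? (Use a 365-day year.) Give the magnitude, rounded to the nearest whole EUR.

EUR 4,151

T = 240/365 years.
Keep in TRY, deliver into the forward: 16,000,000·1.05667945·0.023219 = EUR 392,560.64.
Swap to EUR now, deposit: 16,000,000·0.023644·1.04865753 = EUR 396,711.34.
The quoted forward undervalues TRY, so borrow TRY, convert to EUR at spot, deposit the EUR at 7.40%, and buy TRY forward at 0.023219 to cover the loan.
The gap between the two covered legs is EUR 4,151.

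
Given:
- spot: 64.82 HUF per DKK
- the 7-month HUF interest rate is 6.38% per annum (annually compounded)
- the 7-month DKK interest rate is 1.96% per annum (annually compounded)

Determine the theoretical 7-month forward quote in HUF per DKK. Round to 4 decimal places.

T = 7/12 years.
HUF growth factor: (1 + 0.0638)^(7/12) = 1.03673635.
Growth of 1 DKK over T: (1 + 0.0196)^(7/12) = 1.01138707.
Forward (HUF per DKK) = 64.82 × 1.03673635 / 1.01138707 = 66.444640.

66.4446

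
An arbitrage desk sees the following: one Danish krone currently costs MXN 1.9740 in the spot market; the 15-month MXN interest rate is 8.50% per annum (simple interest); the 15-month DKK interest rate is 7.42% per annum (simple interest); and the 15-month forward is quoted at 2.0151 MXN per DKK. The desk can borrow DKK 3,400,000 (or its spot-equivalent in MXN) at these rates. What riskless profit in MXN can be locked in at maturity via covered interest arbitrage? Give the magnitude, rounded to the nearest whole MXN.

T = 15/12 years.
Keep in DKK, deliver into the forward: 3,400,000·1.092750·2.0151 = MXN 7,486,801.79.
Swap to MXN now, deposit: 3,400,000·1.9740·1.106250 = MXN 7,424,707.50.
The quoted forward overvalues DKK, so borrow MXN, buy DKK at spot, deposit the DKK at 7.42%, and sell the proceeds forward at 2.0151.
Arbitrage profit = |7,486,801.79 − 7,424,707.50| = MXN 62,094.

MXN 62,094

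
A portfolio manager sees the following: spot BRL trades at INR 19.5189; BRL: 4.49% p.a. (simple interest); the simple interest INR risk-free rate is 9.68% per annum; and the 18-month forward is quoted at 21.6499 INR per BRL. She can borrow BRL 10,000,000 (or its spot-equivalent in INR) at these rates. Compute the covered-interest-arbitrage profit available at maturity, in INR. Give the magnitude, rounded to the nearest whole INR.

INR 7,549,765

T = 18/12 years.
Route A — deposit BRL, sell forward: 10,000,000 × 1.067350 × 21.6499 = INR 231,080,207.65.
Route B — convert at spot, deposit INR: 10,000,000 × 19.5189 × 1.145200 = INR 223,530,442.80.
The quoted forward overvalues BRL, so borrow INR, buy BRL at spot, deposit the BRL at 4.49%, and sell the proceeds forward at 21.6499.
Profit = 231,080,207.65 − 223,530,442.80 = INR 7,549,765.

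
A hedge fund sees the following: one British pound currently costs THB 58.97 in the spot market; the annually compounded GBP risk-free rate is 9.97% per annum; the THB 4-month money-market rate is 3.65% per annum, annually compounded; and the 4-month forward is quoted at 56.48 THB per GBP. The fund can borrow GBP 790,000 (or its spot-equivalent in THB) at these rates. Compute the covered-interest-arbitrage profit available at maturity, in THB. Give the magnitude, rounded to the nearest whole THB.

THB 1,091,015

T = 4/12 years.
Invest the GBP and cover forward: 790,000 × 1.0321862633 × 56.48 = THB 46,055,325.32.
Convert at spot and invest in THB: 790,000 × 58.97 × 1.0120215694 = THB 47,146,340.44.
The quoted forward undervalues GBP, so borrow GBP, convert to THB at spot, deposit the THB at 3.65%, and buy GBP forward at 56.48 to cover the loan.
Arbitrage profit = |46,055,325.32 − 47,146,340.44| = THB 1,091,015.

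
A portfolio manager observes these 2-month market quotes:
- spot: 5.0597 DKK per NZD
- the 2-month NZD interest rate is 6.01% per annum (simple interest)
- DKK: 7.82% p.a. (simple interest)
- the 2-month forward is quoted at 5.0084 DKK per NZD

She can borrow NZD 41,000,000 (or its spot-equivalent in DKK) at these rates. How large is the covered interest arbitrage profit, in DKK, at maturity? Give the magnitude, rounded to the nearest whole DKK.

DKK 2,750,169

T = 2/12 years.
Keep in NZD, deliver into the forward: 41,000,000·1.01001666667·5.0084 = DKK 207,401,266.41.
Swap to DKK now, deposit: 41,000,000·5.0597·1.01303333333 = DKK 210,151,435.02.
The quoted forward undervalues NZD, so borrow NZD, convert to DKK at spot, deposit the DKK at 7.82%, and buy NZD forward at 5.0084 to cover the loan.
The gap between the two covered legs is DKK 2,750,169.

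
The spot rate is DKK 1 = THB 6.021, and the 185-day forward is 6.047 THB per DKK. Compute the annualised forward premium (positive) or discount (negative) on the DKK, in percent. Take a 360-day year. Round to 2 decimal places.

T = 185/360 years.
DKK trades forward at +0.43182% vs spot over the period.
×(1/T) gives 0.84% p.a.

+0.84%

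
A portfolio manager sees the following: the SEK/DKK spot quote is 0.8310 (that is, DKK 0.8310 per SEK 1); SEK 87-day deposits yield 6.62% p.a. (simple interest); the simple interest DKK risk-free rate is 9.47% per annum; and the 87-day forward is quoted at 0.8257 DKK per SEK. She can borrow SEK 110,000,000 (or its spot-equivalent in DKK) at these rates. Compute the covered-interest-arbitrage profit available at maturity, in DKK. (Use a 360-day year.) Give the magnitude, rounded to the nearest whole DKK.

DKK 1,221,913

T = 87/360 years.
Invest the SEK and cover forward: 110,000,000 × 1.0159983333 × 0.8257 = DKK 92,280,080.62.
Convert at spot and invest in DKK: 110,000,000 × 0.8310 × 1.0228858333 = DKK 93,501,994.02.
The quoted forward undervalues SEK, so borrow SEK, convert to DKK at spot, deposit the DKK at 9.47%, and buy SEK forward at 0.8257 to cover the loan.
Arbitrage profit = |92,280,080.62 − 93,501,994.02| = DKK 1,221,913.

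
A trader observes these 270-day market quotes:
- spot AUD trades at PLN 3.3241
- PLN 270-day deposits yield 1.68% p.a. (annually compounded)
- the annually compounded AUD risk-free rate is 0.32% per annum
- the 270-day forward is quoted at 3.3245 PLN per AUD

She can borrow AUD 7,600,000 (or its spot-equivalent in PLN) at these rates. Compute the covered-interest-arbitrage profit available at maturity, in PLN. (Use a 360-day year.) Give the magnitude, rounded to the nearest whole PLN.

PLN 253,997

T = 270/360 years.
Keep in AUD, deliver into the forward: 7,600,000·1.0023990413·3.3245 = PLN 25,326,814.66.
Swap to PLN now, deposit: 7,600,000·3.3241·1.0125737235 = PLN 25,580,811.99.
The quoted forward undervalues AUD, so borrow AUD, convert to PLN at spot, deposit the PLN at 1.68%, and buy AUD forward at 3.3245 to cover the loan.
Profit = 25,580,811.99 − 25,326,814.66 = PLN 253,997.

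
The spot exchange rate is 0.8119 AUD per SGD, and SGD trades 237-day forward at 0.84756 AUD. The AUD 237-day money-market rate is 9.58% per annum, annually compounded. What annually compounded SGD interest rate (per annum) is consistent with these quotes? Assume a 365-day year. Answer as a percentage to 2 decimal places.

T = 237/365 years.
F/S = 0.84756/0.8119 = 1.0439217 = (growth of AUD) / (growth of SGD).
The AUD side grows by (1 + 0.0958)^(237/365) = 1.0612022.
That pins the SGD growth at 1.0165534.
Annualise: 1.0165534^(365/237) − 1 = 0.025607 = 2.56%.

2.56%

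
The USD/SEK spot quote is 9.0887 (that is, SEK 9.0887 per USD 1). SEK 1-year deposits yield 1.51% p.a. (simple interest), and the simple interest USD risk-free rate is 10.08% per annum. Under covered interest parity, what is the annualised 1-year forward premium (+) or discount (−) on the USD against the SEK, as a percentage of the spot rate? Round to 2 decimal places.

T = 1 year.
CIP forward (SEK per USD) = 9.0887 × 1.015100/1.100800 = 8.3811222.
(F − S)/S ÷ T = (8.3811222 − 9.0887)/9.0887/1 = -0.077852 → -7.79%.

-7.79%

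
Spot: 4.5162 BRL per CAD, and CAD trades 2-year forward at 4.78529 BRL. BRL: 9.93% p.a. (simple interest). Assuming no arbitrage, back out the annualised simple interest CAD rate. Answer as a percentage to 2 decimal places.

6.56%

T = 2 years.
By CIP, F/S equals the BRL-to-CAD growth ratio: 4.78529/4.5162 = 1.0595833.
The BRL side grows by 1 + 0.0993×2 = 1.198600.
So the CAD growth factor = 1.1311994.
(1.1311994 − 1)/T = 0.065600, i.e. 6.56%.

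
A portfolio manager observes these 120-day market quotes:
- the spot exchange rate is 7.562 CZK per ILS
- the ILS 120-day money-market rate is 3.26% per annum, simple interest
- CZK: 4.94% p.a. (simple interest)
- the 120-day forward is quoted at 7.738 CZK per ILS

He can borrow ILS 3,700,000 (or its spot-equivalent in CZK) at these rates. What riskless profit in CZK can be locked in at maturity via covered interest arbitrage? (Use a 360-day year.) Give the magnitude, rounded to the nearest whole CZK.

CZK 501,592

T = 120/360 years.
Route A — deposit ILS, sell forward: 3,700,000 × 1.0108666667 × 7.738 = CZK 28,941,719.19.
Route B — convert at spot, deposit CZK: 3,700,000 × 7.562 × 1.0164666667 = CZK 28,440,127.45.
The quoted forward overvalues ILS, so borrow CZK, buy ILS at spot, deposit the ILS at 3.26%, and sell the proceeds forward at 7.738.
Profit = 28,941,719.19 − 28,440,127.45 = CZK 501,592.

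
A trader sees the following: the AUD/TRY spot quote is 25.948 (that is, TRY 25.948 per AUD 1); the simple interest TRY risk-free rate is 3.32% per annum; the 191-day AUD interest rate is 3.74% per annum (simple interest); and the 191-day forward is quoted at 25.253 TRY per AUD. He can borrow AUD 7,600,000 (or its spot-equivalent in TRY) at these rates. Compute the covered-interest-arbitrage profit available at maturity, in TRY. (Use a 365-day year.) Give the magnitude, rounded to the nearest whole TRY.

TRY 4,951,955

T = 191/365 years.
Route A — deposit AUD, sell forward: 7,600,000 × 1.0195709589 × 25.253 = TRY 195,678,913.23.
Route B — convert at spot, deposit TRY: 7,600,000 × 25.948 × 1.01737315068 = TRY 200,630,868.71.
The quoted forward undervalues AUD, so borrow AUD, convert to TRY at spot, deposit the TRY at 3.32%, and buy AUD forward at 25.253 to cover the loan.
Arbitrage profit = |195,678,913.23 − 200,630,868.71| = TRY 4,951,955.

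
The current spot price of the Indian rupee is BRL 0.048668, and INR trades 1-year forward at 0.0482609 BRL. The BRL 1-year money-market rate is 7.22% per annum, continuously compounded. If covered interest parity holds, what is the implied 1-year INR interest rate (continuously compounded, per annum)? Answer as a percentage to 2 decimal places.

T = 1 year.
By CIP, F/S equals the BRL-to-INR growth ratio: 0.0482609/0.048668 = 0.9916352.
BRL growth factor: e^(0.0722×1) = 1.0748703.
That pins the INR growth at 1.0839372.
r = ln(1.0839372)/1 = 0.080600 → 8.06%.

8.06%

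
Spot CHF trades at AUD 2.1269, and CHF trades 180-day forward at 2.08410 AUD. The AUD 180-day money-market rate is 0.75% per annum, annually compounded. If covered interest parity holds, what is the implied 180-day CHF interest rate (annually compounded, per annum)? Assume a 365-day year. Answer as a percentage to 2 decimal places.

T = 180/365 years.
By CIP, F/S equals the AUD-to-CHF growth ratio: 2.0841/2.1269 = 0.9798768.
AUD growth factor: (1 + 0.0075)^(180/365) = 1.0036916.
So the CHF growth factor = 1.0243039.
r = 1.0243039^(365/180) − 1 = 0.049899 → 4.99%.

4.99%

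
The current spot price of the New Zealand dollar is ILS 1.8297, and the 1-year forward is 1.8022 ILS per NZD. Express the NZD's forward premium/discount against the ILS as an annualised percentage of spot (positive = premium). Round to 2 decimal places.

-1.50%

T = 1 year.
(F − S)/S = (1.8022 − 1.8297)/1.8297 = -0.0150298.
×(1/T) gives -1.50% p.a.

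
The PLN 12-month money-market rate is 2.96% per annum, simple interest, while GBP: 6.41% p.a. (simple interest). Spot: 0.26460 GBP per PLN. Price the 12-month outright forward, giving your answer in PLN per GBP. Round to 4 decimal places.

3.6568

T = 1 year.
Growth of 1 GBP over T: 1 + 0.0641×1 = 1.064100.
Growth of 1 PLN over T: 1 + 0.0296×1 = 1.029600.
So F = 0.2646 × 1.064100 / 1.029600 = 0.2734663 (GBP/PLN).
Invert for PLN per GBP: 1 / 0.2734663 = 3.6568.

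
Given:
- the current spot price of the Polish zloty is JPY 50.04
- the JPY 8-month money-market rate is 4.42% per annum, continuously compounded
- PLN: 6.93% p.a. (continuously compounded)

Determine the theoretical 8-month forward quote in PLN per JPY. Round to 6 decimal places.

0.020321

T = 8/12 years.
JPY growth factor: e^(0.0442×8/12) = 1.0299051.
PLN accumulates by e^(0.0693×8/12) = 1.0472838.
So F = 50.04 × 1.0299051 / 1.0472838 = 49.20963 (JPY/PLN).
Quoted the other way: 1/49.20963 = 0.020321 PLN per JPY.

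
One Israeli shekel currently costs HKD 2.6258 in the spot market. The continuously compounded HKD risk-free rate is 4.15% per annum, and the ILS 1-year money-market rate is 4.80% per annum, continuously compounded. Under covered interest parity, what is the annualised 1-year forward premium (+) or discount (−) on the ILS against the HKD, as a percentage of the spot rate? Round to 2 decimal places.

T = 1 year.
No-arbitrage forward: 2.6258 × 1.0423732 / 1.0491707 = 2.6087876 HKD/ILS.
Annualised premium = (F − S)/S × (1/T) = (2.6087876 − 2.6258)/2.6258 ÷ 1 = -0.65%.

-0.65%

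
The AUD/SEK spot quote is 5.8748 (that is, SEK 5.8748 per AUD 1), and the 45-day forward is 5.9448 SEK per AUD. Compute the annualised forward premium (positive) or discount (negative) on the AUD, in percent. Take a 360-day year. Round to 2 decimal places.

+9.53%

T = 45/360 years.
Period premium: (5.9448 − 5.8748)/5.8748 = 0.0119153.
Per annum: 0.0119153 / (45/360) = 0.095322 = 9.53%.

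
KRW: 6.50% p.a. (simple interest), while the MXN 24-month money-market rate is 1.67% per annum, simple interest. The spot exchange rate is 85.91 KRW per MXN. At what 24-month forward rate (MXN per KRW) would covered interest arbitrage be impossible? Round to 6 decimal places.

0.010645

T = 2 years.
KRW growth factor: 1 + 0.0650×2 = 1.130000.
MXN accumulates by 1 + 0.0167×2 = 1.033400.
So F = 85.91 × 1.130000 / 1.033400 = 93.94068 (KRW/MXN).
Quoted the other way: 1/93.94068 = 0.010645 MXN per KRW.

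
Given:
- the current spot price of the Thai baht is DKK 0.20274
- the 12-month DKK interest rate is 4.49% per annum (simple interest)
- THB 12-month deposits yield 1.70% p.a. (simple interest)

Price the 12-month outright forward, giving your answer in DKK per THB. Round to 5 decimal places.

T = 1 year.
DKK accumulates by 1 + 0.0449×1 = 1.044900.
THB accumulates by 1 + 0.0170×1 = 1.017000.
CIP: F = S · (grow DKK)/(grow THB) = 0.20274 × 1.044900/1.017000 = 0.2083019 DKK per THB.

0.20830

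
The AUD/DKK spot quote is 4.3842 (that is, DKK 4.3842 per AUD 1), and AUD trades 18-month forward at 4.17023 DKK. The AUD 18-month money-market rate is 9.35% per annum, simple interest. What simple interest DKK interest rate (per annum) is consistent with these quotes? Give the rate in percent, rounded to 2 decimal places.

T = 18/12 years.
F/S = 4.17023/4.3842 = 0.9511952 = (growth of DKK) / (growth of AUD).
AUD growth factor: 1 + 0.0935×18/12 = 1.140250.
That pins the DKK growth at 1.0846003.
(1.0846003 − 1)/T = 0.056400, i.e. 5.64%.

5.64%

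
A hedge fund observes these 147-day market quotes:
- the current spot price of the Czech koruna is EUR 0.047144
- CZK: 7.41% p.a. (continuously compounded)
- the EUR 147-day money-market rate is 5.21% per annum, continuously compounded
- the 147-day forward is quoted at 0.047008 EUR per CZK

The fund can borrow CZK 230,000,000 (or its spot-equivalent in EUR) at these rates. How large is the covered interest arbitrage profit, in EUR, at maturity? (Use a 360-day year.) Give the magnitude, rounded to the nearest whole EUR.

T = 147/360 years.
Invest the CZK and cover forward: 230,000,000 × 1.0307199102 × 0.047008 = EUR 11,143,978.75.
Convert at spot and invest in EUR: 230,000,000 × 0.047144 × 1.0215020751 = EUR 11,076,269.58.
The quoted forward overvalues CZK, so borrow EUR, buy CZK at spot, deposit the CZK at 7.41%, and sell the proceeds forward at 0.047008.
Profit = 11,143,978.75 − 11,076,269.58 = EUR 67,709.

EUR 67,709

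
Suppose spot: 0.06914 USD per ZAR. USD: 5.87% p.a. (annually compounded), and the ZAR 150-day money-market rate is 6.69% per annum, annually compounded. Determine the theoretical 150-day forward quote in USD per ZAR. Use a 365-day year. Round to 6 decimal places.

T = 150/365 years.
USD accumulates by (1 + 0.0587)^(150/365) = 1.0237187.
Growth of 1 ZAR over T: (1 + 0.0669)^(150/365) = 1.0269698.
CIP: F = S · (grow USD)/(grow ZAR) = 0.06914 × 1.0237187/1.0269698 = 0.06892112 USD per ZAR.

0.068921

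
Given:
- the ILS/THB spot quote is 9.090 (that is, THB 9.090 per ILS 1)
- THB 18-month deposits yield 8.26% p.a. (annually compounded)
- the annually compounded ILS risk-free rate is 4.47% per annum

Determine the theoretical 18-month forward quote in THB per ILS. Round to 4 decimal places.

9.5891

T = 18/12 years.
THB growth factor: (1 + 0.0826)^(18/12) = 1.1264244.
Growth of 1 ILS over T: (1 + 0.0447)^(18/12) = 1.0677938.
So F = 9.09 × 1.1264244 / 1.0677938 = 9.589115 (THB/ILS).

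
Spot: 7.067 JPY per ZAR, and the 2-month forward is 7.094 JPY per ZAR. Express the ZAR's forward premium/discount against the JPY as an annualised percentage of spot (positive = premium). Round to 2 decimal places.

T = 2/12 years.
Period premium: (7.094 − 7.067)/7.067 = 0.0038206.
Annualise by dividing by T: 0.0038206 / (2/12) = 0.022924 → 2.29%.

+2.29%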